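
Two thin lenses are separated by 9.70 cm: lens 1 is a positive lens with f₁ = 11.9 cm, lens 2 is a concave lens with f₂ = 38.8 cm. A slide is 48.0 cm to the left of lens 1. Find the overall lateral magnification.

m = -0.391

Lens 1: 1/d_i1 = 1/(11.9) − 1/(48.0) = 0.06320, so d_i1 = 15.82 cm; m₁ = −d_i1/d_o1 = -0.3296.
d_o2 = 9.70 − (15.82) = -6.120 cm (virtual object).
f₂ = −38.8 cm (diverging).
Lens 2: 1/d_i2 = 1/(-38.8) − 1/(-6.120) = 0.1376, so d_i2 = 7.266 cm; m₂ = −d_i2/d_o2 = +1.187.
m = m₁·m₂ = (-0.3296)(+1.187) = -0.391.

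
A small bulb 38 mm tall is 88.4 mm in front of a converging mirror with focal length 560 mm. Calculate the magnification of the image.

1/d_i = 1/f − 1/d_o = 1/(560.0) − 1/(88.4) = -0.009527, so d_i = -105.0 mm.
m = −d_i/d_o = −(-105.0)/(88.4) = +1.19.
The image is virtual, upright and enlarged, behind the mirror.

m = +1.19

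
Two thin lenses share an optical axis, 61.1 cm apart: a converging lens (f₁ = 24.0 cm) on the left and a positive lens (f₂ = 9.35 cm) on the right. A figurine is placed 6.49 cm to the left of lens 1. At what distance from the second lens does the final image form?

10.8 cm

Lens 1: 1/d_i1 = 1/f₁ − 1/d_o1 = 1/(24.0) − 1/(6.49) = -0.1124, so d_i1 = -8.895 cm.
The intermediate image is 8.895 cm to the left of lens 1 (virtual), which is 61.1 − (-8.895) = 70.00 cm to the left of lens 2, so d_o2 = +70.00 cm.
Lens 2: 1/d_i2 = 1/f₂ − 1/d_o2 = 1/(9.35) − 1/(70.00) = 0.09267, so d_i2 = 10.8 cm.
The final image is real, 10.8 cm to the right of lens 2 (overall magnification ≈ -0.21).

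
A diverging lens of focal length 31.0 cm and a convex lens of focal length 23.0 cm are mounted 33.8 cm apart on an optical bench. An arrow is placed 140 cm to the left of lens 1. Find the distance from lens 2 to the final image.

37.6 cm

Lens 1 is diverging, so f₁ = −31.0 cm.
Lens 1: 1/d_i1 = 1/f₁ − 1/d_o1 = 1/(-31.0) − 1/(140) = -0.03940, so d_i1 = -25.38 cm.
The intermediate image is 25.38 cm to the left of lens 1 (virtual), which is 33.8 − (-25.38) = 59.18 cm to the left of lens 2, so d_o2 = +59.18 cm.
Lens 2: 1/d_i2 = 1/f₂ − 1/d_o2 = 1/(23.0) − 1/(59.18) = 0.02658, so d_i2 = 37.6 cm.
The final image is real, 37.6 cm to the right of lens 2 (overall magnification ≈ -0.12).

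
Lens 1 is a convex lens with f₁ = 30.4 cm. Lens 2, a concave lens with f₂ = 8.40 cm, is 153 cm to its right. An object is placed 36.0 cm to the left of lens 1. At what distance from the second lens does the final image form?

Lens 1: 1/d_i1 = 1/f₁ − 1/d_o1 = 1/(30.4) − 1/(36.0) = 0.005117, so d_i1 = 195.4 cm.
The intermediate image is 195.4 cm to the right of lens 1, which lies 42.40 cm to the right of lens 2 — a virtual object — so d_o2 = −42.40 cm.
Lens 2 is diverging, so f₂ = −8.40 cm.
Lens 2: 1/d_i2 = 1/f₂ − 1/d_o2 = 1/(-8.40) − 1/(-42.40) = -0.09546, so d_i2 = -10.5 cm.
The final image is virtual, 10.5 cm to the left of lens 2 (overall magnification ≈ 1.3).

10.5 cm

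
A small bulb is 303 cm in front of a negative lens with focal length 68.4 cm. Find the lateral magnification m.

m = +0.184

For a negative lens, f = -68.4 cm.
1/d_i = 1/f − 1/d_o = 1/(-68.40) − 1/(303) = -0.01792, so d_i = -55.80 cm.
m = −d_i/d_o = −(-55.80)/(303) = +0.184.
The image is virtual, upright and reduced, on the same side as the object.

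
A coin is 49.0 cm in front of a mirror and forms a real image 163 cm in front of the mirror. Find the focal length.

Real image ⇒ d_i = +163 cm.
1/f = 1/d_o + 1/d_i = 1/(49.0) + 1/(163) = 0.02654, so f = 37.7 cm.
Since f is positive, the mirror is concave.

f = 37.7 cm (concave)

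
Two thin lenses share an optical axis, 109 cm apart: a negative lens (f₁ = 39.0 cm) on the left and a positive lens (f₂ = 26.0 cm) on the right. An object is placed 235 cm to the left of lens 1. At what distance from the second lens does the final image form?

Lens 1 is diverging, so f₁ = −39.0 cm.
Lens 1: 1/d_i1 = 1/f₁ − 1/d_o1 = 1/(-39.0) − 1/(235) = -0.02990, so d_i1 = -33.45 cm.
The intermediate image is 33.45 cm to the left of lens 1 (virtual), which is 109 − (-33.45) = 142.4 cm to the left of lens 2, so d_o2 = +142.4 cm.
Lens 2: 1/d_i2 = 1/f₂ − 1/d_o2 = 1/(26.0) − 1/(142.4) = 0.03144, so d_i2 = 31.8 cm.
The final image is real, 31.8 cm to the right of lens 2 (overall magnification ≈ -0.032).

31.8 cm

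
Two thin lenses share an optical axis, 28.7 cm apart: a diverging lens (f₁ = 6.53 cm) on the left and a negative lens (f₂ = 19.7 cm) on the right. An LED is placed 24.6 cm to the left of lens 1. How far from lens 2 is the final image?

12.5 cm

Lens 1 is diverging, so f₁ = −6.53 cm.
Lens 1: 1/d_i1 = 1/f₁ − 1/d_o1 = 1/(-6.53) − 1/(24.6) = -0.1938, so d_i1 = -5.160 cm.
The intermediate image is 5.160 cm to the left of lens 1 (virtual), which is 28.7 − (-5.160) = 33.86 cm to the left of lens 2, so d_o2 = +33.86 cm.
Lens 2 is diverging, so f₂ = −19.7 cm.
Lens 2: 1/d_i2 = 1/f₂ − 1/d_o2 = 1/(-19.7) − 1/(33.86) = -0.08029, so d_i2 = -12.5 cm.
The final image is virtual, 12.5 cm to the left of lens 2 (overall magnification ≈ 0.077).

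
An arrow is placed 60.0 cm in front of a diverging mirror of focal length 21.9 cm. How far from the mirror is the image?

16.0 cm

For a diverging mirror, f = -21.9 cm.
Mirror equation: 1/s_i = 1/f − 1/s_o = 1/(-21.90) − 1/(60.0) = -0.04566 − 0.01667 = -0.06233, so s_i = -16.0 cm.
The image is virtual, upright and reduced, behind the mirror.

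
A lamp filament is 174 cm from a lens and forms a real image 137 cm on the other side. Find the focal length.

Real image ⇒ d_i = +137 cm.
1/f = 1/d_o + 1/d_i = 1/(174) + 1/(137) = 0.01305, so f = 76.6 cm.
Since f is positive, the lens is converging.

f = 76.6 cm (converging)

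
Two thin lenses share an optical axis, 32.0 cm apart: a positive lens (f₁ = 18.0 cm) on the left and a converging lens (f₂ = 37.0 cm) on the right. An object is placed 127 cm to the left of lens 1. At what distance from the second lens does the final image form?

15.7 cm

Lens 1: 1/d_i1 = 1/f₁ − 1/d_o1 = 1/(18.0) − 1/(127) = 0.04768, so d_i1 = 20.97 cm.
The intermediate image is 20.97 cm to the right of lens 1, which is 32.0 − (20.97) = 11.03 cm to the left of lens 2, so d_o2 = +11.03 cm.
Lens 2: 1/d_i2 = 1/f₂ − 1/d_o2 = 1/(37.0) − 1/(11.03) = -0.06363, so d_i2 = -15.7 cm.
The final image is virtual, 15.7 cm to the left of lens 2 (overall magnification ≈ -0.24).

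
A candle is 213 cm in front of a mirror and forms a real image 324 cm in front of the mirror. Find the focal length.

Real image ⇒ d_i = +324 cm.
1/f = 1/d_o + 1/d_i = 1/(213) + 1/(324) = 0.007781, so f = 129 cm.
Since f is positive, the mirror is concave.

f = 129 cm (concave)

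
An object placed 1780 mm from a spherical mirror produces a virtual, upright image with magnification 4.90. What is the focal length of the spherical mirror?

f = 2240 mm (concave)

m = −d_i/d_o ⇒ d_i = −m·d_o = −(+4.90)·(1780) = -8722 mm.
1/f = 1/d_o + 1/d_i = 1/(1780) + 1/(-8722) = 0.0004471, so f = 2240 mm.
Since f is positive, the spherical mirror is concave.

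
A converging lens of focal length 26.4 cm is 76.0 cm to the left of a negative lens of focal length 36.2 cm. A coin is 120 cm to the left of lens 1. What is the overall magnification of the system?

Lens 1: 1/d_i1 = 1/(26.4) − 1/(120) = 0.02955, so d_i1 = 33.85 cm; m₁ = −d_i1/d_o1 = -0.2821.
d_o2 = 76.0 − (33.85) = 42.15 cm.
f₂ = −36.2 cm (diverging).
Lens 2: 1/d_i2 = 1/(-36.2) − 1/(42.15) = -0.05135, so d_i2 = -19.47 cm; m₂ = −d_i2/d_o2 = +0.4620.
m = m₁·m₂ = (-0.2821)(+0.4620) = -0.130.

m = -0.130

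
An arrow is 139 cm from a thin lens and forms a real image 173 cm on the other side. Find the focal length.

f = 77.1 cm (converging)

Real image ⇒ d_i = +173 cm.
1/f = 1/d_o + 1/d_i = 1/(139) + 1/(173) = 0.01297, so f = 77.1 cm.
Since f is positive, the thin lens is converging.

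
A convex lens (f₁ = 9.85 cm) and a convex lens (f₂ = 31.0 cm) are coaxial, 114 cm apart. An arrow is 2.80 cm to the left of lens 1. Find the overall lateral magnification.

Lens 1: 1/d_i1 = 1/(9.85) − 1/(2.80) = -0.2556, so d_i1 = -3.912 cm; m₁ = −d_i1/d_o1 = +1.397.
d_o2 = 114 − (-3.912) = 117.9 cm.
Lens 2: 1/d_i2 = 1/(31.0) − 1/(117.9) = 0.02378, so d_i2 = 42.06 cm; m₂ = −d_i2/d_o2 = -0.3567.
m = m₁·m₂ = (+1.397)(-0.3567) = -0.498.

m = -0.498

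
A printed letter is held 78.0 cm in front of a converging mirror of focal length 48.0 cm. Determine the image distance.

Mirror equation: 1/v = 1/f − 1/u = 1/(48.00) − 1/(78.0) = 0.02083 − 0.01282 = 0.008013, so v = 125 cm.
The image is real, inverted and enlarged, in front of the mirror.

125 cm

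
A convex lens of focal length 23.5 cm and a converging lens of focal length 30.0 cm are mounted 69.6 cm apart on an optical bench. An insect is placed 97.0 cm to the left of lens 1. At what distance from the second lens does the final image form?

Lens 1: 1/d_i1 = 1/f₁ − 1/d_o1 = 1/(23.5) − 1/(97.0) = 0.03224, so d_i1 = 31.01 cm.
The intermediate image is 31.01 cm to the right of lens 1, which is 69.6 − (31.01) = 38.59 cm to the left of lens 2, so d_o2 = +38.59 cm.
Lens 2: 1/d_i2 = 1/f₂ − 1/d_o2 = 1/(30.0) − 1/(38.59) = 0.007420, so d_i2 = 135 cm.
The final image is real, 135 cm to the right of lens 2 (overall magnification ≈ 1.1).

135 cm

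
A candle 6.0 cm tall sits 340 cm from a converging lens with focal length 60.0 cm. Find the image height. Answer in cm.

1.29 cm

1/d_i = 1/f − 1/d_o = 1/(60.00) − 1/(340) = 0.01373, so d_i = 72.86 cm.
m = −d_i/d_o = -0.2143.
|h_i| = |m|·h_o = 0.2143 × 6.0 = 1.29 cm. The image is real, inverted and reduced, on the far side of the lens.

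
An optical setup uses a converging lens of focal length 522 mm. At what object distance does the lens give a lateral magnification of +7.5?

m = −d_i/d_o ⇒ d_i = −m·d_o.
1/f = 1/d_o + 1/d_i = 1/d_o − 1/(m·d_o) = (1 − 1/m)/d_o, so d_o = f(1 − 1/m) = (522.0)(1 − 1/(+7.5)) = 452 mm.

452 mm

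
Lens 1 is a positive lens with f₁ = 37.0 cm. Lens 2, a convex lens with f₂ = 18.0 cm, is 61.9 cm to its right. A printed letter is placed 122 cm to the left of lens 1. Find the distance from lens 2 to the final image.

Lens 1: 1/d_i1 = 1/f₁ − 1/d_o1 = 1/(37.0) − 1/(122) = 0.01883, so d_i1 = 53.11 cm.
The intermediate image is 53.11 cm to the right of lens 1, which is 61.9 − (53.11) = 8.790 cm to the left of lens 2, so d_o2 = +8.790 cm.
Lens 2: 1/d_i2 = 1/f₂ − 1/d_o2 = 1/(18.0) − 1/(8.790) = -0.05821, so d_i2 = -17.2 cm.
The final image is virtual, 17.2 cm to the left of lens 2 (overall magnification ≈ -0.85).

17.2 cm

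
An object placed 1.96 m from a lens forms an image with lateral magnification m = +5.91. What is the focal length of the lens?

f = 2.36 m (converging)

m = −d_i/d_o ⇒ d_i = −m·d_o = −(+5.91)·(1.96) = -11.58 m.
1/f = 1/d_o + 1/d_i = 1/(1.96) + 1/(-11.58) = 0.4238, so f = 2.36 m.
Since f is positive, the lens is converging.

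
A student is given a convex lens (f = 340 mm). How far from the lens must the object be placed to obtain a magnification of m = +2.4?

m = −d_i/d_o ⇒ d_i = −m·d_o.
1/f = 1/d_o + 1/d_i = 1/d_o − 1/(m·d_o) = (1 − 1/m)/d_o, so d_o = f(1 − 1/m) = (340.0)(1 − 1/(+2.4)) = 198 mm.

198 mm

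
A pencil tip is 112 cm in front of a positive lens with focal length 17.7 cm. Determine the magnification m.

1/d_i = 1/f − 1/d_o = 1/(17.70) − 1/(112) = 0.04757, so d_i = 21.02 cm.
m = −d_i/d_o = −(21.02)/(112) = -0.188.
The image is real, inverted and reduced, on the far side of the lens.

m = -0.188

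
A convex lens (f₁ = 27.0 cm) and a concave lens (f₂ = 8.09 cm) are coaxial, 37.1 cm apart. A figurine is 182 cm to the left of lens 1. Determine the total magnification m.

Lens 1: 1/d_i1 = 1/(27.0) − 1/(182) = 0.03154, so d_i1 = 31.70 cm; m₁ = −d_i1/d_o1 = -0.1742.
d_o2 = 37.1 − (31.70) = 5.400 cm.
f₂ = −8.09 cm (diverging).
Lens 2: 1/d_i2 = 1/(-8.09) − 1/(5.400) = -0.3088, so d_i2 = -3.238 cm; m₂ = −d_i2/d_o2 = +0.5997.
m = m₁·m₂ = (-0.1742)(+0.5997) = -0.104.

m = -0.104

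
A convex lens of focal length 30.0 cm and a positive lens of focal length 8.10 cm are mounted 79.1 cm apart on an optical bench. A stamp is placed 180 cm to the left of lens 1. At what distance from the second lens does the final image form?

Lens 1: 1/d_i1 = 1/f₁ − 1/d_o1 = 1/(30.0) − 1/(180) = 0.02778, so d_i1 = 36.00 cm.
The intermediate image is 36.00 cm to the right of lens 1, which is 79.1 − (36.00) = 43.10 cm to the left of lens 2, so d_o2 = +43.10 cm.
Lens 2: 1/d_i2 = 1/f₂ − 1/d_o2 = 1/(8.10) − 1/(43.10) = 0.1003, so d_i2 = 9.97 cm.
The final image is real, 9.97 cm to the right of lens 2 (overall magnification ≈ 0.046).

9.97 cm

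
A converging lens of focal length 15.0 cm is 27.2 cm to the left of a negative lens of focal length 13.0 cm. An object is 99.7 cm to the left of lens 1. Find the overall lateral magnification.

m = -0.102

Lens 1: 1/d_i1 = 1/(15.0) − 1/(99.7) = 0.05664, so d_i1 = 17.66 cm; m₁ = −d_i1/d_o1 = -0.1771.
d_o2 = 27.2 − (17.66) = 9.540 cm.
f₂ = −13.0 cm (diverging).
Lens 2: 1/d_i2 = 1/(-13.0) − 1/(9.540) = -0.1817, so d_i2 = -5.502 cm; m₂ = −d_i2/d_o2 = +0.5768.
m = m₁·m₂ = (-0.1771)(+0.5768) = -0.102.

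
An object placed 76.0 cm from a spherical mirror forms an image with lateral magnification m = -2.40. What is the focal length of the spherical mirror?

m = −d_i/d_o ⇒ d_i = −m·d_o = −(-2.40)·(76.0) = 182.4 cm.
1/f = 1/d_o + 1/d_i = 1/(76.0) + 1/(182.4) = 0.01864, so f = 53.6 cm.
Since f is positive, the spherical mirror is concave.

f = 53.6 cm (concave)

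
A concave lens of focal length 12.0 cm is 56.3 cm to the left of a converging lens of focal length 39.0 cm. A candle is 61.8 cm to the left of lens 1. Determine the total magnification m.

f₁ = −12.0 cm (diverging).
Lens 1: 1/d_i1 = 1/(-12.0) − 1/(61.8) = -0.09951, so d_i1 = -10.05 cm; m₁ = −d_i1/d_o1 = +0.1626.
d_o2 = 56.3 − (-10.05) = 66.35 cm.
Lens 2: 1/d_i2 = 1/(39.0) − 1/(66.35) = 0.01057, so d_i2 = 94.61 cm; m₂ = −d_i2/d_o2 = -1.426.
m = m₁·m₂ = (+0.1626)(-1.426) = -0.232.

m = -0.232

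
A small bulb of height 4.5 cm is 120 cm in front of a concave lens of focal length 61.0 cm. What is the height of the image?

1.52 cm

For a concave lens, f = -61.0 cm.
1/d_i = 1/f − 1/d_o = 1/(-61.00) − 1/(120) = -0.02473, so d_i = -40.44 cm.
m = −d_i/d_o = +0.3370.
|h_i| = |m|·h_o = 0.3370 × 4.5 = 1.52 cm. The image is virtual, upright and reduced, on the same side as the object.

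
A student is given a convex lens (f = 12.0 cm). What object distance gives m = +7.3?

m = −d_i/d_o ⇒ d_i = −m·d_o.
1/f = 1/d_o + 1/d_i = 1/d_o − 1/(m·d_o) = (1 − 1/m)/d_o, so d_o = f(1 − 1/m) = (12.00)(1 − 1/(+7.3)) = 10.4 cm.

10.4 cm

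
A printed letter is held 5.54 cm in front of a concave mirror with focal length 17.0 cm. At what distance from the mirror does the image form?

8.22 cm

Mirror equation: 1/v = 1/f − 1/u = 1/(17.00) − 1/(5.54) = 0.05882 − 0.1805 = -0.1217, so v = -8.22 cm.
The image is virtual, upright and enlarged, behind the mirror.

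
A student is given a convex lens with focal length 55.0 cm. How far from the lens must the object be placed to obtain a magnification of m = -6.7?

m = −d_i/d_o ⇒ d_i = −m·d_o.
1/f = 1/d_o + 1/d_i = 1/d_o − 1/(m·d_o) = (1 − 1/m)/d_o, so d_o = f(1 − 1/m) = (55.00)(1 − 1/(-6.7)) = 63.2 cm.

63.2 cm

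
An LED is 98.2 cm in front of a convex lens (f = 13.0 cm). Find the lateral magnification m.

m = -0.153

1/d_i = 1/f − 1/d_o = 1/(13.00) − 1/(98.2) = 0.06674, so d_i = 14.98 cm.
m = −d_i/d_o = −(14.98)/(98.2) = -0.153.
The image is real, inverted and reduced, on the far side of the lens.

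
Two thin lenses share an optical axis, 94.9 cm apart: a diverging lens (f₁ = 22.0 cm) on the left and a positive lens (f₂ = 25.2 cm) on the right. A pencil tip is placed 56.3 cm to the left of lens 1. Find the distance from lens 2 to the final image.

Lens 1 is diverging, so f₁ = −22.0 cm.
Lens 1: 1/d_i1 = 1/f₁ − 1/d_o1 = 1/(-22.0) − 1/(56.3) = -0.06322, so d_i1 = -15.82 cm.
The intermediate image is 15.82 cm to the left of lens 1 (virtual), which is 94.9 − (-15.82) = 110.7 cm to the left of lens 2, so d_o2 = +110.7 cm.
Lens 2: 1/d_i2 = 1/f₂ − 1/d_o2 = 1/(25.2) − 1/(110.7) = 0.03065, so d_i2 = 32.6 cm.
The final image is real, 32.6 cm to the right of lens 2 (overall magnification ≈ -0.083).

32.6 cm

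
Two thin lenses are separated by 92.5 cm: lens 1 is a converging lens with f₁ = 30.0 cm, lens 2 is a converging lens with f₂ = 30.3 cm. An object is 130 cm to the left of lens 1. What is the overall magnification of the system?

Lens 1: 1/d_i1 = 1/(30.0) − 1/(130) = 0.02564, so d_i1 = 39.00 cm; m₁ = −d_i1/d_o1 = -0.3000.
d_o2 = 92.5 − (39.00) = 53.50 cm.
Lens 2: 1/d_i2 = 1/(30.3) − 1/(53.50) = 0.01431, so d_i2 = 69.87 cm; m₂ = −d_i2/d_o2 = -1.306.
m = m₁·m₂ = (-0.3000)(-1.306) = +0.392.

m = +0.392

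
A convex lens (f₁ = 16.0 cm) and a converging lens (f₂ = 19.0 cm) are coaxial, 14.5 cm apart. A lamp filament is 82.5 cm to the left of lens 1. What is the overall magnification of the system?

m = -0.188

Lens 1: 1/d_i1 = 1/(16.0) − 1/(82.5) = 0.05038, so d_i1 = 19.85 cm; m₁ = −d_i1/d_o1 = -0.2406.
d_o2 = 14.5 − (19.85) = -5.350 cm (virtual object).
Lens 2: 1/d_i2 = 1/(19.0) − 1/(-5.350) = 0.2395, so d_i2 = 4.175 cm; m₂ = −d_i2/d_o2 = +0.7803.
m = m₁·m₂ = (-0.2406)(+0.7803) = -0.188.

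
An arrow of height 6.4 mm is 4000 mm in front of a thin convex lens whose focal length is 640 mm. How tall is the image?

1.22 mm

1/d_i = 1/f − 1/d_o = 1/(640.0) − 1/(4000) = 0.001313, so d_i = 761.9 mm.
m = −d_i/d_o = -0.1905.
|h_i| = |m|·h_o = 0.1905 × 6.4 = 1.22 mm. The image is real, inverted and reduced, on the far side of the lens.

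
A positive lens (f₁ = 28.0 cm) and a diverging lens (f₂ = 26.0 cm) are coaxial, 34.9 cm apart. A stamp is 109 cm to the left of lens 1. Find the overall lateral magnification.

m = -0.387

Lens 1: 1/d_i1 = 1/(28.0) − 1/(109) = 0.02654, so d_i1 = 37.68 cm; m₁ = −d_i1/d_o1 = -0.3457.
d_o2 = 34.9 − (37.68) = -2.780 cm (virtual object).
f₂ = −26.0 cm (diverging).
Lens 2: 1/d_i2 = 1/(-26.0) − 1/(-2.780) = 0.3213, so d_i2 = 3.113 cm; m₂ = −d_i2/d_o2 = +1.120.
m = m₁·m₂ = (-0.3457)(+1.120) = -0.387.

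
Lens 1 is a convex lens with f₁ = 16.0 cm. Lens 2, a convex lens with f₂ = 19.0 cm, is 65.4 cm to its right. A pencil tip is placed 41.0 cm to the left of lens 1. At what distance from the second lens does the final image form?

36.9 cm

Lens 1: 1/d_i1 = 1/f₁ − 1/d_o1 = 1/(16.0) − 1/(41.0) = 0.03811, so d_i1 = 26.24 cm.
The intermediate image is 26.24 cm to the right of lens 1, which is 65.4 − (26.24) = 39.16 cm to the left of lens 2, so d_o2 = +39.16 cm.
Lens 2: 1/d_i2 = 1/f₂ − 1/d_o2 = 1/(19.0) − 1/(39.16) = 0.02710, so d_i2 = 36.9 cm.
The final image is real, 36.9 cm to the right of lens 2 (overall magnification ≈ 0.60).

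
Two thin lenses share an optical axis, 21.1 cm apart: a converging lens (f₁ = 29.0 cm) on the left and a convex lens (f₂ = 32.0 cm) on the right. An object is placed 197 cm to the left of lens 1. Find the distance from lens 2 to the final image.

Lens 1: 1/d_i1 = 1/f₁ − 1/d_o1 = 1/(29.0) − 1/(197) = 0.02941, so d_i1 = 34.01 cm.
The intermediate image is 34.01 cm to the right of lens 1, which lies 12.91 cm to the right of lens 2 — a virtual object — so d_o2 = −12.91 cm.
Lens 2: 1/d_i2 = 1/f₂ − 1/d_o2 = 1/(32.0) − 1/(-12.91) = 0.1087, so d_i2 = 9.20 cm.
The final image is real, 9.20 cm to the right of lens 2 (overall magnification ≈ -0.12).

9.20 cm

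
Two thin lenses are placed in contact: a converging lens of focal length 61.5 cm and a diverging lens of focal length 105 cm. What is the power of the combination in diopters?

P = +0.674 D

P₁ = 1/f₁ = 1/(0.615 m) = +1.626 D; P₂ = 1/f₂ = 1/(-1.05 m) = -0.9524 D.
For thin lenses in contact, P = P₁ + P₂ = (+1.626) + (-0.9524) = +0.674 D.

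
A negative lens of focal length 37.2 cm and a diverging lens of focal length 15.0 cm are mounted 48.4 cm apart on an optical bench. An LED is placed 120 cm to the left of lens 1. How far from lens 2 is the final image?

Lens 1 is diverging, so f₁ = −37.2 cm.
Lens 1: 1/d_i1 = 1/f₁ − 1/d_o1 = 1/(-37.2) − 1/(120) = -0.03522, so d_i1 = -28.40 cm.
The intermediate image is 28.40 cm to the left of lens 1 (virtual), which is 48.4 − (-28.40) = 76.80 cm to the left of lens 2, so d_o2 = +76.80 cm.
Lens 2 is diverging, so f₂ = −15.0 cm.
Lens 2: 1/d_i2 = 1/f₂ − 1/d_o2 = 1/(-15.0) − 1/(76.80) = -0.07969, so d_i2 = -12.5 cm.
The final image is virtual, 12.5 cm to the left of lens 2 (overall magnification ≈ 0.039).

12.5 cm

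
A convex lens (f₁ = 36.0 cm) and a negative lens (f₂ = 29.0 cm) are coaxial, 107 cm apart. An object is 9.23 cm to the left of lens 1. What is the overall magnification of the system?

Lens 1: 1/d_i1 = 1/(36.0) − 1/(9.23) = -0.08056, so d_i1 = -12.41 cm; m₁ = −d_i1/d_o1 = +1.345.
d_o2 = 107 − (-12.41) = 119.4 cm.
f₂ = −29.0 cm (diverging).
Lens 2: 1/d_i2 = 1/(-29.0) − 1/(119.4) = -0.04286, so d_i2 = -23.33 cm; m₂ = −d_i2/d_o2 = +0.1954.
m = m₁·m₂ = (+1.345)(+0.1954) = +0.263.

m = +0.263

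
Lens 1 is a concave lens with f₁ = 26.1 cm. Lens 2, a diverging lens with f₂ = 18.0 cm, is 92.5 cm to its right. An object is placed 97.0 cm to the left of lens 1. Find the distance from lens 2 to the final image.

15.5 cm

Lens 1 is diverging, so f₁ = −26.1 cm.
Lens 1: 1/d_i1 = 1/f₁ − 1/d_o1 = 1/(-26.1) − 1/(97.0) = -0.04862, so d_i1 = -20.57 cm.
The intermediate image is 20.57 cm to the left of lens 1 (virtual), which is 92.5 − (-20.57) = 113.1 cm to the left of lens 2, so d_o2 = +113.1 cm.
Lens 2 is diverging, so f₂ = −18.0 cm.
Lens 2: 1/d_i2 = 1/f₂ − 1/d_o2 = 1/(-18.0) − 1/(113.1) = -0.06440, so d_i2 = -15.5 cm.
The final image is virtual, 15.5 cm to the left of lens 2 (overall magnification ≈ 0.029).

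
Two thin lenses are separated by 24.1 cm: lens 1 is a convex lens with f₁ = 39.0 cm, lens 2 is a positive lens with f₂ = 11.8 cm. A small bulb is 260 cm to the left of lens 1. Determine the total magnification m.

m = -0.0620

Lens 1: 1/d_i1 = 1/(39.0) − 1/(260) = 0.02179, so d_i1 = 45.88 cm; m₁ = −d_i1/d_o1 = -0.1765.
d_o2 = 24.1 − (45.88) = -21.78 cm (virtual object).
Lens 2: 1/d_i2 = 1/(11.8) − 1/(-21.78) = 0.1307, so d_i2 = 7.653 cm; m₂ = −d_i2/d_o2 = +0.3514.
m = m₁·m₂ = (-0.1765)(+0.3514) = -0.0620.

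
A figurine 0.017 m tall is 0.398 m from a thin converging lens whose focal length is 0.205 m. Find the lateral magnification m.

1/d_i = 1/f − 1/d_o = 1/(0.2050) − 1/(0.398) = 2.365, so d_i = 0.4227 m.
m = −d_i/d_o = −(0.4227)/(0.398) = -1.06.
The image is real, inverted and enlarged, on the far side of the lens.

m = -1.06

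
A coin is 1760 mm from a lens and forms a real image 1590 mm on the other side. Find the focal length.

f = 835 mm (converging)

Real image ⇒ d_i = +1590 mm.
1/f = 1/d_o + 1/d_i = 1/(1760) + 1/(1590) = 0.001197, so f = 835 mm.
Since f is positive, the lens is converging.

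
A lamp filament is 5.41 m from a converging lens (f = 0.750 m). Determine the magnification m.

m = -0.161

1/d_i = 1/f − 1/d_o = 1/(0.7500) − 1/(5.41) = 1.148, so d_i = 0.8707 m.
m = −d_i/d_o = −(0.8707)/(5.41) = -0.161.
The image is real, inverted and reduced, on the far side of the lens.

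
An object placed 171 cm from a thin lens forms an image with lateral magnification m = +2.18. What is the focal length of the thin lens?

m = −d_i/d_o ⇒ d_i = −m·d_o = −(+2.18)·(171) = -372.8 cm.
1/f = 1/d_o + 1/d_i = 1/(171) + 1/(-372.8) = 0.003166, so f = 316 cm.
Since f is positive, the thin lens is converging.

f = 316 cm (converging)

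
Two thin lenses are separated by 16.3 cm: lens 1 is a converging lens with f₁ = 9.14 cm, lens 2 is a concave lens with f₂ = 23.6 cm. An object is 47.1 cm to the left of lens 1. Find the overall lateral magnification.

m = -0.199

Lens 1: 1/d_i1 = 1/(9.14) − 1/(47.1) = 0.08818, so d_i1 = 11.34 cm; m₁ = −d_i1/d_o1 = -0.2408.
d_o2 = 16.3 − (11.34) = 4.960 cm.
f₂ = −23.6 cm (diverging).
Lens 2: 1/d_i2 = 1/(-23.6) − 1/(4.960) = -0.2440, so d_i2 = -4.099 cm; m₂ = −d_i2/d_o2 = +0.8263.
m = m₁·m₂ = (-0.2408)(+0.8263) = -0.199.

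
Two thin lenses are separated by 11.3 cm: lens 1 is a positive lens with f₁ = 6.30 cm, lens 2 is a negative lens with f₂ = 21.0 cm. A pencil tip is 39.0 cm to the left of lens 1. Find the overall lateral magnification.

m = -0.163

Lens 1: 1/d_i1 = 1/(6.30) − 1/(39.0) = 0.1331, so d_i1 = 7.514 cm; m₁ = −d_i1/d_o1 = -0.1927.
d_o2 = 11.3 − (7.514) = 3.786 cm.
f₂ = −21.0 cm (diverging).
Lens 2: 1/d_i2 = 1/(-21.0) − 1/(3.786) = -0.3118, so d_i2 = -3.208 cm; m₂ = −d_i2/d_o2 = +0.8473.
m = m₁·m₂ = (-0.1927)(+0.8473) = -0.163.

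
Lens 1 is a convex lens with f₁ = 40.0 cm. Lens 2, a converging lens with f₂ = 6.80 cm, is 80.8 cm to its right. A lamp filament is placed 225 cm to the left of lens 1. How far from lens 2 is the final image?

Lens 1: 1/d_i1 = 1/f₁ − 1/d_o1 = 1/(40.0) − 1/(225) = 0.02056, so d_i1 = 48.65 cm.
The intermediate image is 48.65 cm to the right of lens 1, which is 80.8 − (48.65) = 32.15 cm to the left of lens 2, so d_o2 = +32.15 cm.
Lens 2: 1/d_i2 = 1/f₂ − 1/d_o2 = 1/(6.80) − 1/(32.15) = 0.1160, so d_i2 = 8.62 cm.
The final image is real, 8.62 cm to the right of lens 2 (overall magnification ≈ 0.058).

8.62 cm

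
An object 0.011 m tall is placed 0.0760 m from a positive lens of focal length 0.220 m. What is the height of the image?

1/d_i = 1/f − 1/d_o = 1/(0.2200) − 1/(0.0760) = -8.612, so d_i = -0.1161 m.
m = −d_i/d_o = +1.528.
|h_i| = |m|·h_o = 1.528 × 0.011 = 0.0168 m. The image is virtual, upright and enlarged, on the same side as the object.

0.0168 m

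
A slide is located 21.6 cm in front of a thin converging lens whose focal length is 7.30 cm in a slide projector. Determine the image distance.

Lens equation: 1/q = 1/f − 1/p = 1/(7.300) − 1/(21.6) = 0.1370 − 0.04630 = 0.09069, so q = 11.0 cm.
The image is real, inverted and reduced, on the far side of the lens.

11.0 cm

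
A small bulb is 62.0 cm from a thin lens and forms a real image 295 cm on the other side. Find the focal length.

Real image ⇒ d_i = +295 cm.
1/f = 1/d_o + 1/d_i = 1/(62.0) + 1/(295) = 0.01952, so f = 51.2 cm.
Since f is positive, the thin lens is converging.

f = 51.2 cm (converging)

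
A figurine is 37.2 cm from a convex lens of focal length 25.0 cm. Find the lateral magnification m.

m = -2.05

1/d_i = 1/f − 1/d_o = 1/(25.00) − 1/(37.2) = 0.01312, so d_i = 76.23 cm.
m = −d_i/d_o = −(76.23)/(37.2) = -2.05.
The image is real, inverted and enlarged, on the far side of the lens.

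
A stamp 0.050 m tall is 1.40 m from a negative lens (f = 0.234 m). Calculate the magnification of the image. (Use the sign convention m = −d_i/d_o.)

For a negative lens, f = -0.234 m.
1/d_i = 1/f − 1/d_o = 1/(-0.2340) − 1/(1.40) = -4.988, so d_i = -0.2005 m.
m = −d_i/d_o = −(-0.2005)/(1.40) = +0.143.
The image is virtual, upright and reduced, on the same side as the object.

m = +0.143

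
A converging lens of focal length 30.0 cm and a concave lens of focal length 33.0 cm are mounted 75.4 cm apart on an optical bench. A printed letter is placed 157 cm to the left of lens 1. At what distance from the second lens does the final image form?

17.7 cm

Lens 1: 1/d_i1 = 1/f₁ − 1/d_o1 = 1/(30.0) − 1/(157) = 0.02696, so d_i1 = 37.09 cm.
The intermediate image is 37.09 cm to the right of lens 1, which is 75.4 − (37.09) = 38.31 cm to the left of lens 2, so d_o2 = +38.31 cm.
Lens 2 is diverging, so f₂ = −33.0 cm.
Lens 2: 1/d_i2 = 1/f₂ − 1/d_o2 = 1/(-33.0) − 1/(38.31) = -0.05641, so d_i2 = -17.7 cm.
The final image is virtual, 17.7 cm to the left of lens 2 (overall magnification ≈ -0.11).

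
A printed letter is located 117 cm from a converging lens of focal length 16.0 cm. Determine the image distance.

Thin-lens equation: 1/d_i = 1/f − 1/d_o = 1/(16.00) − 1/(117) = 0.06250 − 0.008547 = 0.05395, so d_i = 18.5 cm.
The image is real, inverted and reduced, on the far side of the lens.

18.5 cm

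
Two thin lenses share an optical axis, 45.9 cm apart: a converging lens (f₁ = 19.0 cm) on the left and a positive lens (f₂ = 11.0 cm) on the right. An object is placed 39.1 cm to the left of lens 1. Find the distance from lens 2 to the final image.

Lens 1: 1/d_i1 = 1/f₁ − 1/d_o1 = 1/(19.0) − 1/(39.1) = 0.02706, so d_i1 = 36.96 cm.
The intermediate image is 36.96 cm to the right of lens 1, which is 45.9 − (36.96) = 8.940 cm to the left of lens 2, so d_o2 = +8.940 cm.
Lens 2: 1/d_i2 = 1/f₂ − 1/d_o2 = 1/(11.0) − 1/(8.940) = -0.02095, so d_i2 = -47.7 cm.
The final image is virtual, 47.7 cm to the left of lens 2 (overall magnification ≈ -5.0).

47.7 cm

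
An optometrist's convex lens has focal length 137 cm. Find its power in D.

f = 137 cm = 1.37 m.
P = 1/f = 1/(1.37 m) = +0.730 D.

P = +0.730 D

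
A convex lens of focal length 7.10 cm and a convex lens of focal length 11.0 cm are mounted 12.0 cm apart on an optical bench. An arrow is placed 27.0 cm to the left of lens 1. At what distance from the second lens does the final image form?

Lens 1: 1/d_i1 = 1/f₁ − 1/d_o1 = 1/(7.10) − 1/(27.0) = 0.1038, so d_i1 = 9.633 cm.
The intermediate image is 9.633 cm to the right of lens 1, which is 12.0 − (9.633) = 2.367 cm to the left of lens 2, so d_o2 = +2.367 cm.
Lens 2: 1/d_i2 = 1/f₂ − 1/d_o2 = 1/(11.0) − 1/(2.367) = -0.3316, so d_i2 = -3.02 cm.
The final image is virtual, 3.02 cm to the left of lens 2 (overall magnification ≈ -0.45).

3.02 cm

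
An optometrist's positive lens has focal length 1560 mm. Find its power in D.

P = +0.641 D

f = 156 cm = 1.56 m.
P = 1/f = 1/(1.56 m) = +0.641 D.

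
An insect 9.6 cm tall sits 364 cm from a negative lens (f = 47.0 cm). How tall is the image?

1.10 cm

For a negative lens, f = -47.0 cm.
1/d_i = 1/f − 1/d_o = 1/(-47.00) − 1/(364) = -0.02402, so d_i = -41.63 cm.
m = −d_i/d_o = +0.1144.
|h_i| = |m|·h_o = 0.1144 × 9.6 = 1.10 cm. The image is virtual, upright and reduced, on the same side as the object.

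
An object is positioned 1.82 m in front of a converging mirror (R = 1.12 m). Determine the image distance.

f = R/2 = 1.12/2 = 0.5600 m.
Mirror equation: 1/q = 1/f − 1/p = 1/(0.5600) − 1/(1.82) = 1.786 − 0.5495 = 1.236, so q = 0.809 m.
The image is real, inverted and reduced, in front of the mirror.

0.809 m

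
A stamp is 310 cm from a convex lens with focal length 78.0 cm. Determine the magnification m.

m = -0.336

1/d_i = 1/f − 1/d_o = 1/(78.00) − 1/(310) = 0.009595, so d_i = 104.2 cm.
m = −d_i/d_o = −(104.2)/(310) = -0.336.
The image is real, inverted and reduced, on the far side of the lens.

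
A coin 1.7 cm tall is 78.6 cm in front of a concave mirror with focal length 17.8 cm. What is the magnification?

1/d_i = 1/f − 1/d_o = 1/(17.80) − 1/(78.6) = 0.04346, so d_i = 23.01 cm.
m = −d_i/d_o = −(23.01)/(78.6) = -0.293.
The image is real, inverted and reduced, in front of the mirror.

m = -0.293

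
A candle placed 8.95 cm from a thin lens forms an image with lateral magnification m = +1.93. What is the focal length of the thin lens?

m = −d_i/d_o ⇒ d_i = −m·d_o = −(+1.93)·(8.95) = -17.27 cm.
1/f = 1/d_o + 1/d_i = 1/(8.95) + 1/(-17.27) = 0.05383, so f = 18.6 cm.
Since f is positive, the thin lens is converging.

f = 18.6 cm (converging)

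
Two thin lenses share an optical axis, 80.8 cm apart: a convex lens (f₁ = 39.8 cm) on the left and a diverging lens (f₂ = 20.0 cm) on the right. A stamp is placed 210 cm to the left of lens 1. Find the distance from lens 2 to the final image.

Lens 1: 1/d_i1 = 1/f₁ − 1/d_o1 = 1/(39.8) − 1/(210) = 0.02036, so d_i1 = 49.11 cm.
The intermediate image is 49.11 cm to the right of lens 1, which is 80.8 − (49.11) = 31.69 cm to the left of lens 2, so d_o2 = +31.69 cm.
Lens 2 is diverging, so f₂ = −20.0 cm.
Lens 2: 1/d_i2 = 1/f₂ − 1/d_o2 = 1/(-20.0) − 1/(31.69) = -0.08156, so d_i2 = -12.3 cm.
The final image is virtual, 12.3 cm to the left of lens 2 (overall magnification ≈ -0.090).

12.3 cm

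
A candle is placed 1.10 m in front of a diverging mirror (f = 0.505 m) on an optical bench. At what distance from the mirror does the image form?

0.346 m

For a diverging mirror, f = -0.505 m.
Mirror equation: 1/v = 1/f − 1/u = 1/(-0.5050) − 1/(1.10) = -1.980 − 0.9091 = -2.889, so v = -0.346 m.
The image is virtual, upright and reduced, behind the mirror.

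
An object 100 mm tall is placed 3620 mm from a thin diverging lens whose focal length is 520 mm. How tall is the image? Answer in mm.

12.6 mm

For a diverging lens, f = -520 mm.
1/d_i = 1/f − 1/d_o = 1/(-520.0) − 1/(3620) = -0.002199, so d_i = -454.7 mm.
m = −d_i/d_o = +0.1256.
|h_i| = |m|·h_o = 0.1256 × 100 = 12.6 mm. The image is virtual, upright and reduced, on the same side as the object.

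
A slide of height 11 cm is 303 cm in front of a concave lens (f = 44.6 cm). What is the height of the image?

For a concave lens, f = -44.6 cm.
1/d_i = 1/f − 1/d_o = 1/(-44.60) − 1/(303) = -0.02572, so d_i = -38.88 cm.
m = −d_i/d_o = +0.1283.
|h_i| = |m|·h_o = 0.1283 × 11 = 1.41 cm. The image is virtual, upright and reduced, on the same side as the object.

1.41 cm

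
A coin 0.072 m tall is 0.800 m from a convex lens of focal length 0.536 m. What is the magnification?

1/d_i = 1/f − 1/d_o = 1/(0.5360) − 1/(0.800) = 0.6157, so d_i = 1.624 m.
m = −d_i/d_o = −(1.624)/(0.800) = -2.03.
The image is real, inverted and enlarged, on the far side of the lens.

m = -2.03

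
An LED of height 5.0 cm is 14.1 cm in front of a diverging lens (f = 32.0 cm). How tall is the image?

3.47 cm

For a diverging lens, f = -32.0 cm.
1/d_i = 1/f − 1/d_o = 1/(-32.00) − 1/(14.1) = -0.1022, so d_i = -9.787 cm.
m = −d_i/d_o = +0.6941.
|h_i| = |m|·h_o = 0.6941 × 5.0 = 3.47 cm. The image is virtual, upright and reduced, on the same side as the object.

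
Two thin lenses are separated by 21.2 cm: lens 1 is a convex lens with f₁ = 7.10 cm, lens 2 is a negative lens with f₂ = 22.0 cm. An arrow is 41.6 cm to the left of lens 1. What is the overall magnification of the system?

Lens 1: 1/d_i1 = 1/(7.10) − 1/(41.6) = 0.1168, so d_i1 = 8.561 cm; m₁ = −d_i1/d_o1 = -0.2058.
d_o2 = 21.2 − (8.561) = 12.64 cm.
f₂ = −22.0 cm (diverging).
Lens 2: 1/d_i2 = 1/(-22.0) − 1/(12.64) = -0.1246, so d_i2 = -8.028 cm; m₂ = −d_i2/d_o2 = +0.6351.
m = m₁·m₂ = (-0.2058)(+0.6351) = -0.131.

m = -0.131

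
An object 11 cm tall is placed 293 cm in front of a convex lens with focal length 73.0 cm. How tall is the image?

1/d_i = 1/f − 1/d_o = 1/(73.00) − 1/(293) = 0.01029, so d_i = 97.22 cm.
m = −d_i/d_o = -0.3318.
|h_i| = |m|·h_o = 0.3318 × 11 = 3.65 cm. The image is real, inverted and reduced, on the far side of the lens.

3.65 cm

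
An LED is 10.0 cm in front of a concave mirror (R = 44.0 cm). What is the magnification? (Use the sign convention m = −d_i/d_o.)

f = R/2 = 44.0/2 = 22.00 cm.
1/d_i = 1/f − 1/d_o = 1/(22.00) − 1/(10.0) = -0.05455, so d_i = -18.33 cm.
m = −d_i/d_o = −(-18.33)/(10.0) = +1.83.
The image is virtual, upright and enlarged, behind the mirror.

m = +1.83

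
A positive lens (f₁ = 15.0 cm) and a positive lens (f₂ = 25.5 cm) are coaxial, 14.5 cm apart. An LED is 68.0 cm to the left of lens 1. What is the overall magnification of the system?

m = -0.239

Lens 1: 1/d_i1 = 1/(15.0) − 1/(68.0) = 0.05196, so d_i1 = 19.25 cm; m₁ = −d_i1/d_o1 = -0.2831.
d_o2 = 14.5 − (19.25) = -4.750 cm (virtual object).
Lens 2: 1/d_i2 = 1/(25.5) − 1/(-4.750) = 0.2497, so d_i2 = 4.004 cm; m₂ = −d_i2/d_o2 = +0.8430.
m = m₁·m₂ = (-0.2831)(+0.8430) = -0.239.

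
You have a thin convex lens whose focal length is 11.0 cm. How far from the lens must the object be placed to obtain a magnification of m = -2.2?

16.0 cm

m = −d_i/d_o ⇒ d_i = −m·d_o.
1/f = 1/d_o + 1/d_i = 1/d_o − 1/(m·d_o) = (1 − 1/m)/d_o, so d_o = f(1 − 1/m) = (11.00)(1 − 1/(-2.2)) = 16.0 cm.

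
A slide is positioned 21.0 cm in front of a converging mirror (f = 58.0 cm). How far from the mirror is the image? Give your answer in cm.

32.9 cm

Mirror equation: 1/s_i = 1/f − 1/s_o = 1/(58.00) − 1/(21.0) = 0.01724 − 0.04762 = -0.03038, so s_i = -32.9 cm.
The image is virtual, upright and enlarged, behind the mirror.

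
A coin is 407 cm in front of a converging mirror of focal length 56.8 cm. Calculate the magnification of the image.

1/d_i = 1/f − 1/d_o = 1/(56.80) − 1/(407) = 0.01515, so d_i = 66.01 cm.
m = −d_i/d_o = −(66.01)/(407) = -0.162.
The image is real, inverted and reduced, in front of the mirror.

m = -0.162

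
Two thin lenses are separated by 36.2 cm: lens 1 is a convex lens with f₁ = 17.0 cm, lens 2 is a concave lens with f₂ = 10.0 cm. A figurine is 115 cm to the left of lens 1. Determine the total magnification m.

m = -0.0661

Lens 1: 1/d_i1 = 1/(17.0) − 1/(115) = 0.05013, so d_i1 = 19.95 cm; m₁ = −d_i1/d_o1 = -0.1735.
d_o2 = 36.2 − (19.95) = 16.25 cm.
f₂ = −10.0 cm (diverging).
Lens 2: 1/d_i2 = 1/(-10.0) − 1/(16.25) = -0.1615, so d_i2 = -6.190 cm; m₂ = −d_i2/d_o2 = +0.3810.
m = m₁·m₂ = (-0.1735)(+0.3810) = -0.0661.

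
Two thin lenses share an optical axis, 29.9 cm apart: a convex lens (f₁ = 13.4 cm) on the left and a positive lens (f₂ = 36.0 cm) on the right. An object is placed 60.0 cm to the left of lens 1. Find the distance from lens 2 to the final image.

Lens 1: 1/d_i1 = 1/f₁ − 1/d_o1 = 1/(13.4) − 1/(60.0) = 0.05796, so d_i1 = 17.25 cm.
The intermediate image is 17.25 cm to the right of lens 1, which is 29.9 − (17.25) = 12.65 cm to the left of lens 2, so d_o2 = +12.65 cm.
Lens 2: 1/d_i2 = 1/f₂ − 1/d_o2 = 1/(36.0) − 1/(12.65) = -0.05127, so d_i2 = -19.5 cm.
The final image is virtual, 19.5 cm to the left of lens 2 (overall magnification ≈ -0.44).

19.5 cm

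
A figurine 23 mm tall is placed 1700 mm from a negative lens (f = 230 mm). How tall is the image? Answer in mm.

2.74 mm

For a negative lens, f = -230 mm.
1/d_i = 1/f − 1/d_o = 1/(-230.0) − 1/(1700) = -0.004936, so d_i = -202.6 mm.
m = −d_i/d_o = +0.1192.
|h_i| = |m|·h_o = 0.1192 × 23 = 2.74 mm. The image is virtual, upright and reduced, on the same side as the object.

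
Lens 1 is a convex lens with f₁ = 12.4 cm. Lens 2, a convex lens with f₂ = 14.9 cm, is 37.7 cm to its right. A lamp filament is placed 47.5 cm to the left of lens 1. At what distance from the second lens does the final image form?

Lens 1: 1/d_i1 = 1/f₁ − 1/d_o1 = 1/(12.4) − 1/(47.5) = 0.05959, so d_i1 = 16.78 cm.
The intermediate image is 16.78 cm to the right of lens 1, which is 37.7 − (16.78) = 20.92 cm to the left of lens 2, so d_o2 = +20.92 cm.
Lens 2: 1/d_i2 = 1/f₂ − 1/d_o2 = 1/(14.9) − 1/(20.92) = 0.01931, so d_i2 = 51.8 cm.
The final image is real, 51.8 cm to the right of lens 2 (overall magnification ≈ 0.87).

51.8 cm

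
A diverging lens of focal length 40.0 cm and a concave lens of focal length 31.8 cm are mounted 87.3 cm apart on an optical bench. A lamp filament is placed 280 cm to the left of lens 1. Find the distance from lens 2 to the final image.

Lens 1 is diverging, so f₁ = −40.0 cm.
Lens 1: 1/d_i1 = 1/f₁ − 1/d_o1 = 1/(-40.0) − 1/(280) = -0.02857, so d_i1 = -35.00 cm.
The intermediate image is 35.00 cm to the left of lens 1 (virtual), which is 87.3 − (-35.00) = 122.3 cm to the left of lens 2, so d_o2 = +122.3 cm.
Lens 2 is diverging, so f₂ = −31.8 cm.
Lens 2: 1/d_i2 = 1/f₂ − 1/d_o2 = 1/(-31.8) − 1/(122.3) = -0.03962, so d_i2 = -25.2 cm.
The final image is virtual, 25.2 cm to the left of lens 2 (overall magnification ≈ 0.026).

25.2 cm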